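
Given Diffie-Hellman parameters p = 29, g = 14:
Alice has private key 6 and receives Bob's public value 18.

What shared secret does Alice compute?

Step 1: s = B^a mod p = 18^6 mod 29.
  18^1 mod 29 = 18
  18^2 mod 29 = (18 * 18) mod 29 = 5
  18^3 mod 29 = (5 * 18) mod 29 = 3
  18^4 mod 29 = (3 * 18) mod 29 = 25
  18^5 mod 29 = (25 * 18) mod 29 = 15
  18^6 mod 29 = (15 * 18) mod 29 = 9
Result: shared secret = 9.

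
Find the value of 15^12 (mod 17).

Step 1: Compute 15^12 mod 17 step by step, reducing modulo 17 at each step.
  15^1 mod 17 = 15
  15^2 mod 17 = (15 * 15) mod 17 = 4
  15^3 mod 17 = (4 * 15) mod 17 = 9
  15^4 mod 17 = (9 * 15) mod 17 = 16
  15^5 mod 17 = (16 * 15) mod 17 = 2
  15^6 mod 17 = (2 * 15) mod 17 = 13
  15^7 mod 17 = (13 * 15) mod 17 = 8
  15^8 mod 17 = (8 * 15) mod 17 = 1
  15^9 mod 17 = (1 * 15) mod 17 = 15
  15^10 mod 17 = (15 * 15) mod 17 = 4
  15^11 mod 17 = (4 * 15) mod 17 = 9
  15^12 mod 17 = (9 * 15) mod 17 = 16
Step 2: Result = 16.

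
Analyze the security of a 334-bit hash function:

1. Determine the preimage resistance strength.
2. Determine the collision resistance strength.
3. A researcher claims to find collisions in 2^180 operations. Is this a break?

Step 1: Preimage resistance requires brute-force of 2^334 operations.
Step 2: Collision resistance (birthday bound) = 2^(334/2) = 2^167.
Step 3: The claimed attack costs 2^180 operations.
Step 4: Since 2^180 >= 2^167, the claimed attack is no faster than the generic birthday attack, so this does not break collision resistance.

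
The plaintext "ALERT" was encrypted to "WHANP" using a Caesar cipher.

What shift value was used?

Step 1: Compare first letters: A (position 0) -> W (position 22).
Step 2: Shift = (22 - 0) mod 26 = 22.
The shift value is 22.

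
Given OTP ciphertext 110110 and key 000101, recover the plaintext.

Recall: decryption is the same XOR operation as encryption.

Step 1: XOR ciphertext with key:
  Ciphertext: 110110
  Key:        000101
  XOR:        110011
Step 2: Plaintext = 110011 = 51 in decimal.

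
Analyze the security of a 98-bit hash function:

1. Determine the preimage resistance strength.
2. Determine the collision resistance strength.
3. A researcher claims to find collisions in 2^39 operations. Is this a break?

Step 1: Preimage resistance requires brute-force of 2^98 operations.
Step 2: Collision resistance (birthday bound) = 2^(98/2) = 2^49.
Step 3: The claimed attack costs 2^39 operations.
Step 4: Since 2^39 < 2^49, the claimed attack beats the generic birthday bound, so collision resistance is broken.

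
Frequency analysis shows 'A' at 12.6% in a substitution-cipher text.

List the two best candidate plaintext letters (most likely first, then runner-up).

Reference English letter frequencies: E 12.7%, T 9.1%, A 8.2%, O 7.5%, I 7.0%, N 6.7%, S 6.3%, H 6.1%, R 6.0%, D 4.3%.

Step 1: Observed frequency of 'A' is 12.6%.
Step 2: Compute distances to each reference frequency and sort:
  E (12.7%): difference = 0.1% <-- BEST
  T (9.1%): difference = 3.5% <-- RUNNER-UP
  A (8.2%): difference = 4.4%
  O (7.5%): difference = 5.1%
  I (7.0%): difference = 5.6%
Step 3: Most likely is 'E' (12.7%, diff 0.1%); second most likely is 'T' (9.1%, diff 3.5%).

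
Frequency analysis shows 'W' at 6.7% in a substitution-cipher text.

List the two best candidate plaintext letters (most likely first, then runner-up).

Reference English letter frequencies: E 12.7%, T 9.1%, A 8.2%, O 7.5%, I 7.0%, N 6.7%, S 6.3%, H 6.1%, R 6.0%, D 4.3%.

Step 1: Observed frequency of 'W' is 6.7%.
Step 2: Compute distances to each reference frequency and sort:
  N (6.7%): difference = 0.0% <-- BEST
  I (7.0%): difference = 0.3% <-- RUNNER-UP
  S (6.3%): difference = 0.4%
  H (6.1%): difference = 0.6%
  R (6.0%): difference = 0.7%
Step 3: Most likely is 'N' (6.7%, diff 0.0%); second most likely is 'I' (7.0%, diff 0.3%).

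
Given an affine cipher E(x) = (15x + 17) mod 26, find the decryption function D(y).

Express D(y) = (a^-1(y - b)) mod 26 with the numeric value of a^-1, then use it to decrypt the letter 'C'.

Step 1: Find a^-1, the modular inverse of 15 mod 26.
Step 2: We need 15 * a^-1 = 1 (mod 26).
Step 3: 15 * 7 = 105 = 4 * 26 + 1, so a^-1 = 7.
Step 4: D(y) = 7(y - 17) mod 26.
Step 5: Apply to 'C' (y = 2): D(2) = 7 * (2 - 17) mod 26 = 7 * -15 mod 26 = 25 -> 'Z'.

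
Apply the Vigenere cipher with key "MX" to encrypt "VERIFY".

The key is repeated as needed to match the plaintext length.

Step 1: Repeat key to match plaintext length:
  Plaintext: VERIFY
  Key:       MXMXMX
Step 2: Encrypt each letter:
  V(21) + M(12) = (21+12) mod 26 = 7 = H
  E(4) + X(23) = (4+23) mod 26 = 1 = B
  R(17) + M(12) = (17+12) mod 26 = 3 = D
  I(8) + X(23) = (8+23) mod 26 = 5 = F
  F(5) + M(12) = (5+12) mod 26 = 17 = R
  Y(24) + X(23) = (24+23) mod 26 = 21 = V
Ciphertext: HBDFRV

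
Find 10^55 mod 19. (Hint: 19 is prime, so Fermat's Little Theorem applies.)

Step 1: Since 19 is prime, by Fermat's Little Theorem: 10^18 = 1 (mod 19).
Step 2: Reduce exponent: 55 mod 18 = 1.
Step 3: So 10^55 = 10^1 (mod 19).
Step 4: 10^1 mod 19 = 10.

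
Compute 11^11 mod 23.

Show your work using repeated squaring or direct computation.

Step 1: Compute 11^11 mod 23 step by step, reducing modulo 23 at each step.
  11^1 mod 23 = 11
  11^2 mod 23 = (11 * 11) mod 23 = 6
  11^3 mod 23 = (6 * 11) mod 23 = 20
  11^4 mod 23 = (20 * 11) mod 23 = 13
  11^5 mod 23 = (13 * 11) mod 23 = 5
  11^6 mod 23 = (5 * 11) mod 23 = 9
  11^7 mod 23 = (9 * 11) mod 23 = 7
  11^8 mod 23 = (7 * 11) mod 23 = 8
  11^9 mod 23 = (8 * 11) mod 23 = 19
  11^10 mod 23 = (19 * 11) mod 23 = 2
  11^11 mod 23 = (2 * 11) mod 23 = 22
Step 2: Result = 22.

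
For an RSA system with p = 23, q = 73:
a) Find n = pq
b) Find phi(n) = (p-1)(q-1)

Step 1: n = p * q = 23 * 73 = 1679.
Step 2: phi(n) = (p-1)(q-1) = 22 * 72 = 1584.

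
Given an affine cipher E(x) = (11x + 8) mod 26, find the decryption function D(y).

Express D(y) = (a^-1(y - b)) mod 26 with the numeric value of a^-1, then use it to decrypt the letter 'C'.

Step 1: Find a^-1, the modular inverse of 11 mod 26.
Step 2: We need 11 * a^-1 = 1 (mod 26).
Step 3: 11 * 19 = 209 = 8 * 26 + 1, so a^-1 = 19.
Step 4: D(y) = 19(y - 8) mod 26.
Step 5: Apply to 'C' (y = 2): D(2) = 19 * (2 - 8) mod 26 = 19 * -6 mod 26 = 16 -> 'Q'.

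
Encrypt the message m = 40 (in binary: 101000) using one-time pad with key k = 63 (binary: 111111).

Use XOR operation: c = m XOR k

Step 1: Write out the XOR operation bit by bit:
  Message: 101000
  Key:     111111
  XOR:     010111
Step 2: Convert to decimal: 010111 = 23.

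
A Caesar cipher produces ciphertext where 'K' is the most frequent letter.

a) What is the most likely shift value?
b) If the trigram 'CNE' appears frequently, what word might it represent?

Step 1: In English, 'E' is the most frequent letter (12.7%).
Step 2: The most frequent ciphertext letter is 'K' (position 10).
Step 3: Shift = (10 - 4) mod 26 = 6.
Step 4: Decrypt 'CNE' by shifting back 6:
  C -> W
  N -> H
  E -> Y
Step 5: 'CNE' decrypts to 'WHY'.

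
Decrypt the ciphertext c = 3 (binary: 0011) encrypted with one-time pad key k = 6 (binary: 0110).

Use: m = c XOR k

Step 1: XOR ciphertext with key:
  Ciphertext: 0011
  Key:        0110
  XOR:        0101
Step 2: Plaintext = 0101 = 5 in decimal.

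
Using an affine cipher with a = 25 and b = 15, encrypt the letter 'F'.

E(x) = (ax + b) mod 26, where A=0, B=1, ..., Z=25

Step 1: Convert 'F' to number: x = 5.
Step 2: E(5) = (25 * 5 + 15) mod 26 = 140 mod 26 = 10.
Step 3: Convert 10 back to letter: K.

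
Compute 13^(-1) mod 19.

Step 1: We need x such that 13 * x = 1 (mod 19).
Step 2: Using the extended Euclidean algorithm or trial:
  13 * 3 = 39 = 2 * 19 + 1.
Step 3: Since 39 mod 19 = 1, the inverse is x = 3.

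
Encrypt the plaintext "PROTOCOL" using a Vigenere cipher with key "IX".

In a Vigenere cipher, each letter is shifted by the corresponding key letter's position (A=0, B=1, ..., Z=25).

Step 1: Repeat key to match plaintext length:
  Plaintext: PROTOCOL
  Key:       IXIXIXIX
Step 2: Encrypt each letter:
  P(15) + I(8) = (15+8) mod 26 = 23 = X
  R(17) + X(23) = (17+23) mod 26 = 14 = O
  O(14) + I(8) = (14+8) mod 26 = 22 = W
  T(19) + X(23) = (19+23) mod 26 = 16 = Q
  O(14) + I(8) = (14+8) mod 26 = 22 = W
  C(2) + X(23) = (2+23) mod 26 = 25 = Z
  O(14) + I(8) = (14+8) mod 26 = 22 = W
  L(11) + X(23) = (11+23) mod 26 = 8 = I
Ciphertext: XOWQWZWI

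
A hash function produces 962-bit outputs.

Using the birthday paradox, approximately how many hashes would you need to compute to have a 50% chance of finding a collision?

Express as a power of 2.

Step 1: The birthday paradox gives collision probability ~50% after sqrt(2^n) = 2^(n/2) hashes.
Step 2: For 962-bit output: 2^(962/2) = 2^481.
Step 3: Approximately 2^481 hash computations needed.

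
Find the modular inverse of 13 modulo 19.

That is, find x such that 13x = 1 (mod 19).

Step 1: We need x such that 13 * x = 1 (mod 19).
Step 2: Using the extended Euclidean algorithm or trial:
  13 * 3 = 39 = 2 * 19 + 1.
Step 3: Since 39 mod 19 = 1, the inverse is x = 3.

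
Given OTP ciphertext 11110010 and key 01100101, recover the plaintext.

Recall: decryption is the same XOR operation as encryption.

Step 1: XOR ciphertext with key:
  Ciphertext: 11110010
  Key:        01100101
  XOR:        10010111
Step 2: Plaintext = 10010111 = 151 in decimal.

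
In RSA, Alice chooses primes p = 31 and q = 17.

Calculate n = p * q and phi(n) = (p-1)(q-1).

Step 1: n = p * q = 31 * 17 = 527.
Step 2: phi(n) = (p-1)(q-1) = 30 * 16 = 480.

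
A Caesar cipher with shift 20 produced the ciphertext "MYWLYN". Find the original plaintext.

Step 1: Reverse the shift by subtracting 20 from each letter position.
  M (position 12) -> position (12-20) mod 26 = 18 -> S
  Y (position 24) -> position (24-20) mod 26 = 4 -> E
  W (position 22) -> position (22-20) mod 26 = 2 -> C
  L (position 11) -> position (11-20) mod 26 = 17 -> R
  Y (position 24) -> position (24-20) mod 26 = 4 -> E
  N (position 13) -> position (13-20) mod 26 = 19 -> T
Decrypted message: SECRET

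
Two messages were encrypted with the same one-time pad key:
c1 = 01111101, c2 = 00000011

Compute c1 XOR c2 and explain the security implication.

Step 1: c1 XOR c2 = (m1 XOR k) XOR (m2 XOR k).
Step 2: By XOR associativity/commutativity: = m1 XOR m2 XOR k XOR k = m1 XOR m2.
Step 3: 01111101 XOR 00000011 = 01111110 = 126.
Step 4: The key cancels out! An attacker learns m1 XOR m2 = 126, revealing the relationship between plaintexts.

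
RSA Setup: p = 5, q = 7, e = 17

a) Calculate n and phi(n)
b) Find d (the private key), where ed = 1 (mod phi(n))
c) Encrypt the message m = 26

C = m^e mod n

Step 1: n = 5 * 7 = 35.
Step 2: phi(n) = (5-1)(7-1) = 4 * 6 = 24.
Step 3: Find d = 17^(-1) mod 24 = 17.
  Verify: 17 * 17 = 289 = 1 (mod 24).
Step 4: C = 26^17 mod 35 = 31.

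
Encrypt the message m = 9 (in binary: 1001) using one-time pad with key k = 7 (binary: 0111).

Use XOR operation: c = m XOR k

Step 1: Write out the XOR operation bit by bit:
  Message: 1001
  Key:     0111
  XOR:     1110
Step 2: Convert to decimal: 1110 = 14.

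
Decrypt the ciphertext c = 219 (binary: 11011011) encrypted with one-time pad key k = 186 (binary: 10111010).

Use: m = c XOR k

Step 1: XOR ciphertext with key:
  Ciphertext: 11011011
  Key:        10111010
  XOR:        01100001
Step 2: Plaintext = 01100001 = 97 in decimal.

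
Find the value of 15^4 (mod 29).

Step 1: Compute 15^4 mod 29 step by step, reducing modulo 29 at each step.
  15^1 mod 29 = 15
  15^2 mod 29 = (15 * 15) mod 29 = 22
  15^3 mod 29 = (22 * 15) mod 29 = 11
  15^4 mod 29 = (11 * 15) mod 29 = 20
Step 2: Result = 20.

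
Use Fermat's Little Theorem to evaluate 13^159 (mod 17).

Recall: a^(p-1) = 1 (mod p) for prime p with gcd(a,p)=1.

Step 1: Since 17 is prime, by Fermat's Little Theorem: 13^16 = 1 (mod 17).
Step 2: Reduce exponent: 159 mod 16 = 15.
Step 3: So 13^159 = 13^15 (mod 17).
Step 4: 13^15 mod 17 = 4.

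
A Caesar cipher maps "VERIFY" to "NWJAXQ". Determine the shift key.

Step 1: Compare first letters: V (position 21) -> N (position 13).
Step 2: Shift = (13 - 21) mod 26 = 18.
The shift value is 18.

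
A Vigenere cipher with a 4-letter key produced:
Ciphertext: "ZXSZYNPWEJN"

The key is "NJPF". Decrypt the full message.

Step 1: Key 'NJPF' has length 4. Extended key: NJPFNJPFNJP
Step 2: Decrypt each position:
  Z(25) - N(13) = 12 = M
  X(23) - J(9) = 14 = O
  S(18) - P(15) = 3 = D
  Z(25) - F(5) = 20 = U
  Y(24) - N(13) = 11 = L
  N(13) - J(9) = 4 = E
  P(15) - P(15) = 0 = A
  W(22) - F(5) = 17 = R
  E(4) - N(13) = 17 = R
  J(9) - J(9) = 0 = A
  N(13) - P(15) = 24 = Y
Plaintext: MODULEARRAY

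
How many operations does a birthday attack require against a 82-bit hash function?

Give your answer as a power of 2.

Step 1: The birthday paradox gives collision probability ~50% after sqrt(2^n) = 2^(n/2) hashes.
Step 2: For 82-bit output: 2^(82/2) = 2^41.
Step 3: Approximately 2^41 hash computations needed.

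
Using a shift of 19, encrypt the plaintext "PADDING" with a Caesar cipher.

Step 1: For each letter, shift forward by 19 positions (mod 26).
  P (position 15) -> position (15+19) mod 26 = 8 -> I
  A (position 0) -> position (0+19) mod 26 = 19 -> T
  D (position 3) -> position (3+19) mod 26 = 22 -> W
  D (position 3) -> position (3+19) mod 26 = 22 -> W
  I (position 8) -> position (8+19) mod 26 = 1 -> B
  N (position 13) -> position (13+19) mod 26 = 6 -> G
  G (position 6) -> position (6+19) mod 26 = 25 -> Z
Result: ITWWBGZ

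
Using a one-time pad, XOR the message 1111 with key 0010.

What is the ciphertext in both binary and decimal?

Step 1: Write out the XOR operation bit by bit:
  Message: 1111
  Key:     0010
  XOR:     1101
Step 2: Convert to decimal: 1101 = 13.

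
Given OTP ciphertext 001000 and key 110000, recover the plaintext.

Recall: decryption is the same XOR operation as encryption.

Step 1: XOR ciphertext with key:
  Ciphertext: 001000
  Key:        110000
  XOR:        111000
Step 2: Plaintext = 111000 = 56 in decimal.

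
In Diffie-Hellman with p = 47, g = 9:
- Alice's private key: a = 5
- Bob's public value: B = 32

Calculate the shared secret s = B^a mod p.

Step 1: s = B^a mod p = 32^5 mod 47.
  32^1 mod 47 = 32
  32^2 mod 47 = (32 * 32) mod 47 = 37
  32^3 mod 47 = (37 * 32) mod 47 = 9
  32^4 mod 47 = (9 * 32) mod 47 = 6
  32^5 mod 47 = (6 * 32) mod 47 = 4
Result: shared secret = 4.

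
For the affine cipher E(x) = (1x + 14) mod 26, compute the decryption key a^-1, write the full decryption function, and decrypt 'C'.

Step 1: Find a^-1, the modular inverse of 1 mod 26.
Step 2: We need 1 * a^-1 = 1 (mod 26).
Step 3: 1 * 1 = 1 = 0 * 26 + 1, so a^-1 = 1.
Step 4: D(y) = 1(y - 14) mod 26.
Step 5: Apply to 'C' (y = 2): D(2) = 1 * (2 - 14) mod 26 = 1 * -12 mod 26 = 14 -> 'O'.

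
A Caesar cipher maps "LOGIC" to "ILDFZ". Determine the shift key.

Step 1: Compare first letters: L (position 11) -> I (position 8).
Step 2: Shift = (8 - 11) mod 26 = 23.
The shift value is 23.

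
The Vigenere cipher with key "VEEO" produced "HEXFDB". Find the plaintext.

Step 1: Extend key: VEEOVE
Step 2: Decrypt each letter (c - k) mod 26:
  H(7) - V(21) = (7-21) mod 26 = 12 = M
  E(4) - E(4) = (4-4) mod 26 = 0 = A
  X(23) - E(4) = (23-4) mod 26 = 19 = T
  F(5) - O(14) = (5-14) mod 26 = 17 = R
  D(3) - V(21) = (3-21) mod 26 = 8 = I
  B(1) - E(4) = (1-4) mod 26 = 23 = X
Plaintext: MATRIX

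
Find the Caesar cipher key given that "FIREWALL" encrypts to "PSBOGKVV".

Step 1: Compare first letters: F (position 5) -> P (position 15).
Step 2: Shift = (15 - 5) mod 26 = 10.
The shift value is 10.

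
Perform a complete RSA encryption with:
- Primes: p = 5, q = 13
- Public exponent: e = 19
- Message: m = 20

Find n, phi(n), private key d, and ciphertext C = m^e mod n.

Step 1: n = 5 * 13 = 65.
Step 2: phi(n) = (5-1)(13-1) = 4 * 12 = 48.
Step 3: Find d = 19^(-1) mod 48 = 43.
  Verify: 19 * 43 = 817 = 1 (mod 48).
Step 4: C = 20^19 mod 65 = 45.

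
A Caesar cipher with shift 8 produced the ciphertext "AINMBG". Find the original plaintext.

Step 1: Reverse the shift by subtracting 8 from each letter position.
  A (position 0) -> position (0-8) mod 26 = 18 -> S
  I (position 8) -> position (8-8) mod 26 = 0 -> A
  N (position 13) -> position (13-8) mod 26 = 5 -> F
  M (position 12) -> position (12-8) mod 26 = 4 -> E
  B (position 1) -> position (1-8) mod 26 = 19 -> T
  G (position 6) -> position (6-8) mod 26 = 24 -> Y
Decrypted message: SAFETY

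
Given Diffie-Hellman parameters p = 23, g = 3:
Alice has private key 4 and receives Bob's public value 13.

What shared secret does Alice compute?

Step 1: s = B^a mod p = 13^4 mod 23.
  13^1 mod 23 = 13
  13^2 mod 23 = (13 * 13) mod 23 = 8
  13^3 mod 23 = (8 * 13) mod 23 = 12
  13^4 mod 23 = (12 * 13) mod 23 = 18
Result: shared secret = 18.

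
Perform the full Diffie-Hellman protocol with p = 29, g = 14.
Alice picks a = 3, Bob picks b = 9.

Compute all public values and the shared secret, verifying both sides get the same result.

Step 1: A = g^a mod p = 14^3 mod 29 = 18.
Step 2: B = g^b mod p = 14^9 mod 29 = 3.
Step 3: Alice computes s = B^a mod p = 3^3 mod 29 = 27.
Step 4: Bob computes s = A^b mod p = 18^9 mod 29 = 27.
Both sides agree: shared secret = 27.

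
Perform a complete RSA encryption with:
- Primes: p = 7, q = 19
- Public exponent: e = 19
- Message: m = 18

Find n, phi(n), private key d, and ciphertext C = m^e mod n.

Step 1: n = 7 * 19 = 133.
Step 2: phi(n) = (7-1)(19-1) = 6 * 18 = 108.
Step 3: Find d = 19^(-1) mod 108 = 91.
  Verify: 19 * 91 = 1729 = 1 (mod 108).
Step 4: C = 18^19 mod 133 = 18.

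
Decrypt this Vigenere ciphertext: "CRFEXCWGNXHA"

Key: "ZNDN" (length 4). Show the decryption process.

Step 1: Key 'ZNDN' has length 4. Extended key: ZNDNZNDNZNDN
Step 2: Decrypt each position:
  C(2) - Z(25) = 3 = D
  R(17) - N(13) = 4 = E
  F(5) - D(3) = 2 = C
  E(4) - N(13) = 17 = R
  X(23) - Z(25) = 24 = Y
  C(2) - N(13) = 15 = P
  W(22) - D(3) = 19 = T
  G(6) - N(13) = 19 = T
  N(13) - Z(25) = 14 = O
  X(23) - N(13) = 10 = K
  H(7) - D(3) = 4 = E
  A(0) - N(13) = 13 = N
Plaintext: DECRYPTTOKEN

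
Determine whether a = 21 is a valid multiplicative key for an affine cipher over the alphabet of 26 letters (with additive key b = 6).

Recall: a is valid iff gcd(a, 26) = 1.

Step 1: Compute gcd(21, 26).
Step 2: gcd(21, 26) = 1.
Since gcd = 1, 21 is coprime with 26, so it is a valid key.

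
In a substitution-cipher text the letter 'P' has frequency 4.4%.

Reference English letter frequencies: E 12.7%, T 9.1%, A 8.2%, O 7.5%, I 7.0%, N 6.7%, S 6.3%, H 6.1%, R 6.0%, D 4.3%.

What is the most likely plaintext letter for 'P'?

Step 1: The observed frequency is 4.4%.
Step 2: Compare with English frequencies:
  E: 12.7% (difference: 8.3%)
  T: 9.1% (difference: 4.7%)
  A: 8.2% (difference: 3.8%)
  O: 7.5% (difference: 3.1%)
  I: 7.0% (difference: 2.6%)
  N: 6.7% (difference: 2.3%)
  S: 6.3% (difference: 1.9%)
  H: 6.1% (difference: 1.7%)
  R: 6.0% (difference: 1.6%)
  D: 4.3% (difference: 0.1%) <-- closest
Step 3: 'P' most likely represents 'D' (frequency 4.3%).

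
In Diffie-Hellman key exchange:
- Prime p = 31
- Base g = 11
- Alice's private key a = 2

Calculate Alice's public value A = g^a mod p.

Step 1: A = g^a mod p = 11^2 mod 31.
  11^1 mod 31 = 11
  11^2 mod 31 = (11 * 11) mod 31 = 28
Result: A = 28.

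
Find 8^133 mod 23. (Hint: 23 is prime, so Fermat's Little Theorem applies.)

Step 1: Since 23 is prime, by Fermat's Little Theorem: 8^22 = 1 (mod 23).
Step 2: Reduce exponent: 133 mod 22 = 1.
Step 3: So 8^133 = 8^1 (mod 23).
Step 4: 8^1 mod 23 = 8.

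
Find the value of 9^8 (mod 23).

Step 1: Compute 9^8 mod 23 step by step, reducing modulo 23 at each step.
  9^1 mod 23 = 9
  9^2 mod 23 = (9 * 9) mod 23 = 12
  9^3 mod 23 = (12 * 9) mod 23 = 16
  9^4 mod 23 = (16 * 9) mod 23 = 6
  9^5 mod 23 = (6 * 9) mod 23 = 8
  9^6 mod 23 = (8 * 9) mod 23 = 3
  9^7 mod 23 = (3 * 9) mod 23 = 4
  9^8 mod 23 = (4 * 9) mod 23 = 13
Step 2: Result = 13.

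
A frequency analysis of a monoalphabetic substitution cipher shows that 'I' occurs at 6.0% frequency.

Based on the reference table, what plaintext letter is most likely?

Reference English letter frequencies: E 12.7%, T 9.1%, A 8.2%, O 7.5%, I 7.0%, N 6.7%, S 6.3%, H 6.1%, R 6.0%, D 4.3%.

Step 1: The observed frequency is 6.0%.
Step 2: Compare with English frequencies:
  E: 12.7% (difference: 6.7%)
  T: 9.1% (difference: 3.1%)
  A: 8.2% (difference: 2.2%)
  O: 7.5% (difference: 1.5%)
  I: 7.0% (difference: 1.0%)
  N: 6.7% (difference: 0.7%)
  S: 6.3% (difference: 0.3%)
  H: 6.1% (difference: 0.1%)
  R: 6.0% (difference: 0.0%) <-- closest
  D: 4.3% (difference: 1.7%)
Step 3: 'I' most likely represents 'R' (frequency 6.0%).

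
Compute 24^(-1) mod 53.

Step 1: We need x such that 24 * x = 1 (mod 53).
Step 2: Using the extended Euclidean algorithm or trial:
  24 * 42 = 1008 = 19 * 53 + 1.
Step 3: Since 1008 mod 53 = 1, the inverse is x = 42.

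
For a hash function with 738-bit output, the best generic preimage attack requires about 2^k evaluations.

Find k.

Step 1: The hash has a 738-bit output.
Step 2: Preimage resistance means: given a digest h(x), it should be infeasible to find any input that hashes to it.
With a 738-bit output there are 2^738 possible digests, so a generic brute-force preimage search costs about 2^738 evaluations.
Step 3: Security level = 738 bits.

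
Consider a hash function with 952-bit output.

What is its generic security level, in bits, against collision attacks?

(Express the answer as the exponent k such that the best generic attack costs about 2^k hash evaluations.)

Step 1: The hash has a 952-bit output.
Step 2: Collision resistance means it should be infeasible to find any x != y with h(x) = h(y).
By the birthday bound, a generic collision search succeeds after about sqrt(2^952) = 2^(952/2) = 2^476 evaluations.
Step 3: Security level = 476 bits.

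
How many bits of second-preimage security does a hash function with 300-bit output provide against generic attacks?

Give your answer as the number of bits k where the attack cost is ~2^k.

Step 1: The hash has a 300-bit output.
Step 2: Second-preimage resistance means: given a specific input x, it should be infeasible to find a different y with h(y) = h(x).
With a 300-bit output, a generic search for a second preimage costs about 2^300 evaluations (each trial matches the fixed target with probability 2^-300).
Step 3: Security level = 300 bits.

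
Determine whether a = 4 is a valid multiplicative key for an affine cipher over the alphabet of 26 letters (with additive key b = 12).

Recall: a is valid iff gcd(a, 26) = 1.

Step 1: Compute gcd(4, 26).
Step 2: gcd(4, 26) = 2.
Since gcd = 2 != 1, 4 shares a common factor with 26, so it cannot be used.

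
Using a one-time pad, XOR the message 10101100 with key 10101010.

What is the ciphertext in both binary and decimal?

Step 1: Write out the XOR operation bit by bit:
  Message: 10101100
  Key:     10101010
  XOR:     00000110
Step 2: Convert to decimal: 00000110 = 6.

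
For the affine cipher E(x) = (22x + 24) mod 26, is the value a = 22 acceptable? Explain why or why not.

Step 1: Compute gcd(22, 26).
Step 2: gcd(22, 26) = 2.
Since gcd = 2 != 1, 22 shares a common factor with 26, so it cannot be used.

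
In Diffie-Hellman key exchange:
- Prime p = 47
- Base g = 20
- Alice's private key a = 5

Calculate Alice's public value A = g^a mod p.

Step 1: A = g^a mod p = 20^5 mod 47.
  20^1 mod 47 = 20
  20^2 mod 47 = (20 * 20) mod 47 = 24
  20^3 mod 47 = (24 * 20) mod 47 = 10
  20^4 mod 47 = (10 * 20) mod 47 = 12
  20^5 mod 47 = (12 * 20) mod 47 = 5
Result: A = 5.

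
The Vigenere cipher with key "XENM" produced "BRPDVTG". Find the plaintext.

Step 1: Extend key: XENMXEN
Step 2: Decrypt each letter (c - k) mod 26:
  B(1) - X(23) = (1-23) mod 26 = 4 = E
  R(17) - E(4) = (17-4) mod 26 = 13 = N
  P(15) - N(13) = (15-13) mod 26 = 2 = C
  D(3) - M(12) = (3-12) mod 26 = 17 = R
  V(21) - X(23) = (21-23) mod 26 = 24 = Y
  T(19) - E(4) = (19-4) mod 26 = 15 = P
  G(6) - N(13) = (6-13) mod 26 = 19 = T
Plaintext: ENCRYPT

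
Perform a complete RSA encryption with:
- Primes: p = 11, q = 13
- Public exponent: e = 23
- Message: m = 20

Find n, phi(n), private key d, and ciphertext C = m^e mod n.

Step 1: n = 11 * 13 = 143.
Step 2: phi(n) = (11-1)(13-1) = 10 * 12 = 120.
Step 3: Find d = 23^(-1) mod 120 = 47.
  Verify: 23 * 47 = 1081 = 1 (mod 120).
Step 4: C = 20^23 mod 143 = 80.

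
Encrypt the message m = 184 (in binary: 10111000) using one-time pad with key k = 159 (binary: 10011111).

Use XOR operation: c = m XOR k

Step 1: Write out the XOR operation bit by bit:
  Message: 10111000
  Key:     10011111
  XOR:     00100111
Step 2: Convert to decimal: 00100111 = 39.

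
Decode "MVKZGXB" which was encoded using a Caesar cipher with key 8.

Step 1: Reverse the shift by subtracting 8 from each letter position.
  M (position 12) -> position (12-8) mod 26 = 4 -> E
  V (position 21) -> position (21-8) mod 26 = 13 -> N
  K (position 10) -> position (10-8) mod 26 = 2 -> C
  Z (position 25) -> position (25-8) mod 26 = 17 -> R
  G (position 6) -> position (6-8) mod 26 = 24 -> Y
  X (position 23) -> position (23-8) mod 26 = 15 -> P
  B (position 1) -> position (1-8) mod 26 = 19 -> T
Decrypted message: ENCRYPT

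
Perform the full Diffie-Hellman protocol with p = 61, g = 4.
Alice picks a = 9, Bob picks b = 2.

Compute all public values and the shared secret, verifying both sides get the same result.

Step 1: A = g^a mod p = 4^9 mod 61 = 27.
Step 2: B = g^b mod p = 4^2 mod 61 = 16.
Step 3: Alice computes s = B^a mod p = 16^9 mod 61 = 58.
Step 4: Bob computes s = A^b mod p = 27^2 mod 61 = 58.
Both sides agree: shared secret = 58.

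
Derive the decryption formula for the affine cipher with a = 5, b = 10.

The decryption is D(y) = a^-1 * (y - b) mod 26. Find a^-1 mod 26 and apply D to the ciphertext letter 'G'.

Step 1: Find a^-1, the modular inverse of 5 mod 26.
Step 2: We need 5 * a^-1 = 1 (mod 26).
Step 3: 5 * 21 = 105 = 4 * 26 + 1, so a^-1 = 21.
Step 4: D(y) = 21(y - 10) mod 26.
Step 5: Apply to 'G' (y = 6): D(6) = 21 * (6 - 10) mod 26 = 21 * -4 mod 26 = 20 -> 'U'.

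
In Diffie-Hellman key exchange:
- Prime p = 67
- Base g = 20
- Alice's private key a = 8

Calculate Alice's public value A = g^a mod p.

Step 1: A = g^a mod p = 20^8 mod 67.
  20^1 mod 67 = 20
  20^2 mod 67 = (20 * 20) mod 67 = 65
  20^3 mod 67 = (65 * 20) mod 67 = 27
  20^4 mod 67 = (27 * 20) mod 67 = 4
  20^5 mod 67 = (4 * 20) mod 67 = 13
  20^6 mod 67 = (13 * 20) mod 67 = 59
  20^7 mod 67 = (59 * 20) mod 67 = 41
  20^8 mod 67 = (41 * 20) mod 67 = 16
Result: A = 16.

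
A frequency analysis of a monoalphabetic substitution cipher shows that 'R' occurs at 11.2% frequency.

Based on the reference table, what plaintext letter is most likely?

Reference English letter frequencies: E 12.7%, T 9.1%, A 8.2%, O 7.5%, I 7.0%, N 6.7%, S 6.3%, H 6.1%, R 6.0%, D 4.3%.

Step 1: The observed frequency is 11.2%.
Step 2: Compare with English frequencies:
  E: 12.7% (difference: 1.5%) <-- closest
  T: 9.1% (difference: 2.1%)
  A: 8.2% (difference: 3.0%)
  O: 7.5% (difference: 3.7%)
  I: 7.0% (difference: 4.2%)
  N: 6.7% (difference: 4.5%)
  S: 6.3% (difference: 4.9%)
  H: 6.1% (difference: 5.1%)
  R: 6.0% (difference: 5.2%)
  D: 4.3% (difference: 6.9%)
Step 3: 'R' most likely represents 'E' (frequency 12.7%).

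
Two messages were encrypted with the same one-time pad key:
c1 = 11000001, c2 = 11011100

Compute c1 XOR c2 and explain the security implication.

Step 1: c1 XOR c2 = (m1 XOR k) XOR (m2 XOR k).
Step 2: By XOR associativity/commutativity: = m1 XOR m2 XOR k XOR k = m1 XOR m2.
Step 3: 11000001 XOR 11011100 = 00011101 = 29.
Step 4: The key cancels out! An attacker learns m1 XOR m2 = 29, revealing the relationship between plaintexts.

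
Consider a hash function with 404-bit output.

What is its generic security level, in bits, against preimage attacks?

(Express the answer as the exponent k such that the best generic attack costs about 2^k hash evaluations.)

Step 1: The hash has a 404-bit output.
Step 2: Preimage resistance means: given a digest h(x), it should be infeasible to find any input that hashes to it.
With a 404-bit output there are 2^404 possible digests, so a generic brute-force preimage search costs about 2^404 evaluations.
Step 3: Security level = 404 bits.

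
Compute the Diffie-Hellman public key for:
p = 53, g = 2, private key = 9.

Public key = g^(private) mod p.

Step 1: A = g^a mod p = 2^9 mod 53.
  2^1 mod 53 = 2
  2^2 mod 53 = (2 * 2) mod 53 = 4
  2^3 mod 53 = (4 * 2) mod 53 = 8
  2^4 mod 53 = (8 * 2) mod 53 = 16
  2^5 mod 53 = (16 * 2) mod 53 = 32
  2^6 mod 53 = (32 * 2) mod 53 = 11
  2^7 mod 53 = (11 * 2) mod 53 = 22
  2^8 mod 53 = (22 * 2) mod 53 = 44
  2^9 mod 53 = (44 * 2) mod 53 = 35
Result: A = 35.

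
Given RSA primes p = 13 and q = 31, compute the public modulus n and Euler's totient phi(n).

Step 1: n = p * q = 13 * 31 = 403.
Step 2: phi(n) = (p-1)(q-1) = 12 * 30 = 360.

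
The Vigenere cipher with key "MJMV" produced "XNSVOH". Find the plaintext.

Step 1: Extend key: MJMVMJ
Step 2: Decrypt each letter (c - k) mod 26:
  X(23) - M(12) = (23-12) mod 26 = 11 = L
  N(13) - J(9) = (13-9) mod 26 = 4 = E
  S(18) - M(12) = (18-12) mod 26 = 6 = G
  V(21) - V(21) = (21-21) mod 26 = 0 = A
  O(14) - M(12) = (14-12) mod 26 = 2 = C
  H(7) - J(9) = (7-9) mod 26 = 24 = Y
Plaintext: LEGACY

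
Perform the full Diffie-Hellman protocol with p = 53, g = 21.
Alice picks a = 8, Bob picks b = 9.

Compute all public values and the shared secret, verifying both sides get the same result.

Step 1: A = g^a mod p = 21^8 mod 53 = 46.
Step 2: B = g^b mod p = 21^9 mod 53 = 12.
Step 3: Alice computes s = B^a mod p = 12^8 mod 53 = 10.
Step 4: Bob computes s = A^b mod p = 46^9 mod 53 = 10.
Both sides agree: shared secret = 10.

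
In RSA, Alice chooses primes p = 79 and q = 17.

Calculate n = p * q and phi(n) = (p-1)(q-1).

Step 1: n = p * q = 79 * 17 = 1343.
Step 2: phi(n) = (p-1)(q-1) = 78 * 16 = 1248.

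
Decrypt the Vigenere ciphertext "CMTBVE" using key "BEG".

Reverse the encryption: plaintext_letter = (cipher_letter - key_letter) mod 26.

Step 1: Extend key: BEGBEG
Step 2: Decrypt each letter (c - k) mod 26:
  C(2) - B(1) = (2-1) mod 26 = 1 = B
  M(12) - E(4) = (12-4) mod 26 = 8 = I
  T(19) - G(6) = (19-6) mod 26 = 13 = N
  B(1) - B(1) = (1-1) mod 26 = 0 = A
  V(21) - E(4) = (21-4) mod 26 = 17 = R
  E(4) - G(6) = (4-6) mod 26 = 24 = Y
Plaintext: BINARY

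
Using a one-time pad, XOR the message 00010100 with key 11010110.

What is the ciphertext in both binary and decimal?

Step 1: Write out the XOR operation bit by bit:
  Message: 00010100
  Key:     11010110
  XOR:     11000010
Step 2: Convert to decimal: 11000010 = 194.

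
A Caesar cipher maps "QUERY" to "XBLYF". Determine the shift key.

Step 1: Compare first letters: Q (position 16) -> X (position 23).
Step 2: Shift = (23 - 16) mod 26 = 7.
The shift value is 7.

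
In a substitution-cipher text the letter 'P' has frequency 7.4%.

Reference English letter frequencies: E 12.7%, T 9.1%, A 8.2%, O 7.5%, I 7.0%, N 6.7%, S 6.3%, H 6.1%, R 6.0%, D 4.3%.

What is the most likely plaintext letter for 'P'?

Step 1: The observed frequency is 7.4%.
Step 2: Compare with English frequencies:
  E: 12.7% (difference: 5.3%)
  T: 9.1% (difference: 1.7%)
  A: 8.2% (difference: 0.8%)
  O: 7.5% (difference: 0.1%) <-- closest
  I: 7.0% (difference: 0.4%)
  N: 6.7% (difference: 0.7%)
  S: 6.3% (difference: 1.1%)
  H: 6.1% (difference: 1.3%)
  R: 6.0% (difference: 1.4%)
  D: 4.3% (difference: 3.1%)
Step 3: 'P' most likely represents 'O' (frequency 7.5%).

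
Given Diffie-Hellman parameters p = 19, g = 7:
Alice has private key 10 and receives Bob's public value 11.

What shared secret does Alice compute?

Step 1: s = B^a mod p = 11^10 mod 19.
  11^1 mod 19 = 11
  11^2 mod 19 = (11 * 11) mod 19 = 7
  11^3 mod 19 = (7 * 11) mod 19 = 1
  11^4 mod 19 = (1 * 11) mod 19 = 11
  11^5 mod 19 = (11 * 11) mod 19 = 7
  11^6 mod 19 = (7 * 11) mod 19 = 1
  11^7 mod 19 = (1 * 11) mod 19 = 11
  11^8 mod 19 = (11 * 11) mod 19 = 7
  11^9 mod 19 = (7 * 11) mod 19 = 1
  11^10 mod 19 = (1 * 11) mod 19 = 11
Result: shared secret = 11.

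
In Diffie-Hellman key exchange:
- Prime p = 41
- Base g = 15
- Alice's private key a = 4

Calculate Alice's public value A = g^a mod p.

Step 1: A = g^a mod p = 15^4 mod 41.
  15^1 mod 41 = 15
  15^2 mod 41 = (15 * 15) mod 41 = 20
  15^3 mod 41 = (20 * 15) mod 41 = 13
  15^4 mod 41 = (13 * 15) mod 41 = 31
Result: A = 31.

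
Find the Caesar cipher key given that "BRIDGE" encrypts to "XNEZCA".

Step 1: Compare first letters: B (position 1) -> X (position 23).
Step 2: Shift = (23 - 1) mod 26 = 22.
The shift value is 22.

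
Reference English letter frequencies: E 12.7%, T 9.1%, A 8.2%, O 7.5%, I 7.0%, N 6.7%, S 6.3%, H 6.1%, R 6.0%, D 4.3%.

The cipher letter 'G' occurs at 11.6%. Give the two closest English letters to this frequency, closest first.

Step 1: Observed frequency of 'G' is 11.6%.
Step 2: Compute distances to each reference frequency and sort:
  E (12.7%): difference = 1.1% <-- BEST
  T (9.1%): difference = 2.5% <-- RUNNER-UP
  A (8.2%): difference = 3.4%
  O (7.5%): difference = 4.1%
  I (7.0%): difference = 4.6%
Step 3: Most likely is 'E' (12.7%, diff 1.1%); second most likely is 'T' (9.1%, diff 2.5%).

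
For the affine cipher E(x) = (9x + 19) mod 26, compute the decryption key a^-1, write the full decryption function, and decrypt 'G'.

Step 1: Find a^-1, the modular inverse of 9 mod 26.
Step 2: We need 9 * a^-1 = 1 (mod 26).
Step 3: 9 * 3 = 27 = 1 * 26 + 1, so a^-1 = 3.
Step 4: D(y) = 3(y - 19) mod 26.
Step 5: Apply to 'G' (y = 6): D(6) = 3 * (6 - 19) mod 26 = 3 * -13 mod 26 = 13 -> 'N'.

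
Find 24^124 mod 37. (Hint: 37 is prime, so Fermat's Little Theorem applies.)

Step 1: Since 37 is prime, by Fermat's Little Theorem: 24^36 = 1 (mod 37).
Step 2: Reduce exponent: 124 mod 36 = 16.
Step 3: So 24^124 = 24^16 (mod 37).
Step 4: 24^16 mod 37 = 7.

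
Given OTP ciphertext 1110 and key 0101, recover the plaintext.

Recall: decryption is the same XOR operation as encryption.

Step 1: XOR ciphertext with key:
  Ciphertext: 1110
  Key:        0101
  XOR:        1011
Step 2: Plaintext = 1011 = 11 in decimal.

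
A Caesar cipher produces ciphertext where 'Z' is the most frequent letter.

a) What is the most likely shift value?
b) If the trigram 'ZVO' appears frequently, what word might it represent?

Step 1: In English, 'E' is the most frequent letter (12.7%).
Step 2: The most frequent ciphertext letter is 'Z' (position 25).
Step 3: Shift = (25 - 4) mod 26 = 21.
Step 4: Decrypt 'ZVO' by shifting back 21:
  Z -> E
  V -> A
  O -> T
Step 5: 'ZVO' decrypts to 'EAT'.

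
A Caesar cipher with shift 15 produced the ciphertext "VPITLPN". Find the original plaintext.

Step 1: Reverse the shift by subtracting 15 from each letter position.
  V (position 21) -> position (21-15) mod 26 = 6 -> G
  P (position 15) -> position (15-15) mod 26 = 0 -> A
  I (position 8) -> position (8-15) mod 26 = 19 -> T
  T (position 19) -> position (19-15) mod 26 = 4 -> E
  L (position 11) -> position (11-15) mod 26 = 22 -> W
  P (position 15) -> position (15-15) mod 26 = 0 -> A
  N (position 13) -> position (13-15) mod 26 = 24 -> Y
Decrypted message: GATEWAY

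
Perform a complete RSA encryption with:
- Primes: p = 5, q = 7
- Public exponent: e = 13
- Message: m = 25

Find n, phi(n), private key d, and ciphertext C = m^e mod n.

Step 1: n = 5 * 7 = 35.
Step 2: phi(n) = (5-1)(7-1) = 4 * 6 = 24.
Step 3: Find d = 13^(-1) mod 24 = 13.
  Verify: 13 * 13 = 169 = 1 (mod 24).
Step 4: C = 25^13 mod 35 = 25.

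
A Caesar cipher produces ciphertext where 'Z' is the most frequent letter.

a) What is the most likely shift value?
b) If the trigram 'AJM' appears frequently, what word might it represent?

Step 1: In English, 'E' is the most frequent letter (12.7%).
Step 2: The most frequent ciphertext letter is 'Z' (position 25).
Step 3: Shift = (25 - 4) mod 26 = 21.
Step 4: Decrypt 'AJM' by shifting back 21:
  A -> F
  J -> O
  M -> R
Step 5: 'AJM' decrypts to 'FOR'.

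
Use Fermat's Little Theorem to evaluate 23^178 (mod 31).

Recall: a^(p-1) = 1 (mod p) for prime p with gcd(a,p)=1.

Step 1: Since 31 is prime, by Fermat's Little Theorem: 23^30 = 1 (mod 31).
Step 2: Reduce exponent: 178 mod 30 = 28.
Step 3: So 23^178 = 23^28 (mod 31).
Step 4: 23^28 mod 31 = 16.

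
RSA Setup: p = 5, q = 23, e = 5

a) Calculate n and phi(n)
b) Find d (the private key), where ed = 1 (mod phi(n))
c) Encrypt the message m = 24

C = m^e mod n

Step 1: n = 5 * 23 = 115.
Step 2: phi(n) = (5-1)(23-1) = 4 * 22 = 88.
Step 3: Find d = 5^(-1) mod 88 = 53.
  Verify: 5 * 53 = 265 = 1 (mod 88).
Step 4: C = 24^5 mod 115 = 24.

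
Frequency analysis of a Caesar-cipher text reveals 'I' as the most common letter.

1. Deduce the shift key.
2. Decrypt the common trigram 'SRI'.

Step 1: In English, 'E' is the most frequent letter (12.7%).
Step 2: The most frequent ciphertext letter is 'I' (position 8).
Step 3: Shift = (8 - 4) mod 26 = 4.
Step 4: Decrypt 'SRI' by shifting back 4:
  S -> O
  R -> N
  I -> E
Step 5: 'SRI' decrypts to 'ONE'.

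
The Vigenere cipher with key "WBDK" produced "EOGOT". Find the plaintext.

Step 1: Extend key: WBDKW
Step 2: Decrypt each letter (c - k) mod 26:
  E(4) - W(22) = (4-22) mod 26 = 8 = I
  O(14) - B(1) = (14-1) mod 26 = 13 = N
  G(6) - D(3) = (6-3) mod 26 = 3 = D
  O(14) - K(10) = (14-10) mod 26 = 4 = E
  T(19) - W(22) = (19-22) mod 26 = 23 = X
Plaintext: INDEX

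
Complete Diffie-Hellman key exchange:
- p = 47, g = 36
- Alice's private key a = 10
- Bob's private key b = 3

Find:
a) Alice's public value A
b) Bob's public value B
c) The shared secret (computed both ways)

Step 1: A = g^a mod p = 36^10 mod 47 = 42.
Step 2: B = g^b mod p = 36^3 mod 47 = 32.
Step 3: Alice computes s = B^a mod p = 32^10 mod 47 = 16.
Step 4: Bob computes s = A^b mod p = 42^3 mod 47 = 16.
Both sides agree: shared secret = 16.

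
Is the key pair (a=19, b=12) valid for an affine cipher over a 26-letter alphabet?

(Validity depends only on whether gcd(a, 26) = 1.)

Step 1: Compute gcd(19, 26).
Step 2: gcd(19, 26) = 1.
Since gcd = 1, 19 is coprime with 26, so it is a valid key.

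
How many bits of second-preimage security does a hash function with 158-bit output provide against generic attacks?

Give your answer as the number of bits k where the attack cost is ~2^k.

Step 1: The hash has a 158-bit output.
Step 2: Second-preimage resistance means: given a specific input x, it should be infeasible to find a different y with h(y) = h(x).
With a 158-bit output, a generic search for a second preimage costs about 2^158 evaluations (each trial matches the fixed target with probability 2^-158).
Step 3: Security level = 158 bits.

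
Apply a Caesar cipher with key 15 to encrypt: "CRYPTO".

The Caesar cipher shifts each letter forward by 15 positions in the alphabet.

Step 1: For each letter, shift forward by 15 positions (mod 26).
  C (position 2) -> position (2+15) mod 26 = 17 -> R
  R (position 17) -> position (17+15) mod 26 = 6 -> G
  Y (position 24) -> position (24+15) mod 26 = 13 -> N
  P (position 15) -> position (15+15) mod 26 = 4 -> E
  T (position 19) -> position (19+15) mod 26 = 8 -> I
  O (position 14) -> position (14+15) mod 26 = 3 -> D
Result: RGNEID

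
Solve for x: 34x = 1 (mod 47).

Step 1: We need x such that 34 * x = 1 (mod 47).
Step 2: Using the extended Euclidean algorithm or trial:
  34 * 18 = 612 = 13 * 47 + 1.
Step 3: Since 612 mod 47 = 1, the inverse is x = 18.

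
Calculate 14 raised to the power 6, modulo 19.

Step 1: Compute 14^6 mod 19 step by step, reducing modulo 19 at each step.
  14^1 mod 19 = 14
  14^2 mod 19 = (14 * 14) mod 19 = 6
  14^3 mod 19 = (6 * 14) mod 19 = 8
  14^4 mod 19 = (8 * 14) mod 19 = 17
  14^5 mod 19 = (17 * 14) mod 19 = 10
  14^6 mod 19 = (10 * 14) mod 19 = 7
Step 2: Result = 7.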